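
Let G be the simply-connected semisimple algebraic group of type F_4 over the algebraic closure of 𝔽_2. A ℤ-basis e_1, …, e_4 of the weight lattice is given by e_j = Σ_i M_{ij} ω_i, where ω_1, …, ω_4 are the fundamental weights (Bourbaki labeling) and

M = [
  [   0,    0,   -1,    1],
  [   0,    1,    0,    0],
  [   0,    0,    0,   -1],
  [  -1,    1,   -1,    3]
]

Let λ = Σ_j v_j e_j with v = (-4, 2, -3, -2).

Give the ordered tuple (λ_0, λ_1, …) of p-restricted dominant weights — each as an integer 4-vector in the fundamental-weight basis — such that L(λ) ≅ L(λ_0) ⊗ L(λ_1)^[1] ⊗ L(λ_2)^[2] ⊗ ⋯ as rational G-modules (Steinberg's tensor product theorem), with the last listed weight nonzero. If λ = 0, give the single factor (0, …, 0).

((1, 0, 0, 1), (0, 1, 1, 1))

Converting to the ω-basis (c_i = row i of M dotted with v = (-4, 2, -3, -2)):
  c_1 = (0)·(-4) + (0)·(2) + (-1)·(-3) + (1)·(-2) = 1
  c_2 = (0)·(-4) + (1)·(2) + (0)·(-3) + (0)·(-2) = 2
  c_3 = (0)·(-4) + (0)·(2) + (0)·(-3) + (-1)·(-2) = 2
  c_4 = (-1)·(-4) + (1)·(2) + (-1)·(-3) + (3)·(-2) = 3
Expand coordinatewise in base 2:
  c_1 = 1 = 1·2^0
  c_2 = 2 = 0·2^0 + 1·2^1
  c_3 = 2 = 0·2^0 + 1·2^1
  c_4 = 3 = 1·2^0 + 1·2^1
p-restricted factor λ_0 = (1, 0, 0, 1)
p-restricted factor λ_1 = (0, 1, 1, 1)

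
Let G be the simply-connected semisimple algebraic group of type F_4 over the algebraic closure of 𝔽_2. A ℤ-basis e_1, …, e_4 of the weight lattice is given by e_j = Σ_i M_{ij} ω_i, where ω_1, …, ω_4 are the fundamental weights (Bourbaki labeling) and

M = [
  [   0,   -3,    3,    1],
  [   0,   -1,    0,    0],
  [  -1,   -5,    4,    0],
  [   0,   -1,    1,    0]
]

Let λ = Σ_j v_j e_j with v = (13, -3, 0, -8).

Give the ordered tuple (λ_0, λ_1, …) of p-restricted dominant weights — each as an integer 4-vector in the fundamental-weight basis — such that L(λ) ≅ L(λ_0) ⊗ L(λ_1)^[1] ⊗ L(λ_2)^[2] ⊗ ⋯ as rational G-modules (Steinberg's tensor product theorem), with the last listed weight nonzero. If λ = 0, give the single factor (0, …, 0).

ω-coordinates c = M·v, v = (13, -3, 0, -8):
  c_1 = 0*13 + -3*-3 + 3*0 + 1*-8 = 1
  c_2 = 0*13 + -1*-3 + 0*0 + 0*-8 = 3
  c_3 = -1*13 + -5*-3 + 4*0 + 0*-8 = 2
  c_4 = 0*13 + -1*-3 + 1*0 + 0*-8 = 3
Base-2 expansion of each c_i:
  c_1 = 1 = 1·2^0
  c_2 = 3 = 1·2^0 + 1·2^1
  c_3 = 2 = 0·2^0 + 1·2^1
  c_4 = 3 = 1·2^0 + 1·2^1
λ_0 = (1, 1, 0, 1)
λ_1 = (0, 1, 1, 1)

((1, 1, 0, 1), (0, 1, 1, 1))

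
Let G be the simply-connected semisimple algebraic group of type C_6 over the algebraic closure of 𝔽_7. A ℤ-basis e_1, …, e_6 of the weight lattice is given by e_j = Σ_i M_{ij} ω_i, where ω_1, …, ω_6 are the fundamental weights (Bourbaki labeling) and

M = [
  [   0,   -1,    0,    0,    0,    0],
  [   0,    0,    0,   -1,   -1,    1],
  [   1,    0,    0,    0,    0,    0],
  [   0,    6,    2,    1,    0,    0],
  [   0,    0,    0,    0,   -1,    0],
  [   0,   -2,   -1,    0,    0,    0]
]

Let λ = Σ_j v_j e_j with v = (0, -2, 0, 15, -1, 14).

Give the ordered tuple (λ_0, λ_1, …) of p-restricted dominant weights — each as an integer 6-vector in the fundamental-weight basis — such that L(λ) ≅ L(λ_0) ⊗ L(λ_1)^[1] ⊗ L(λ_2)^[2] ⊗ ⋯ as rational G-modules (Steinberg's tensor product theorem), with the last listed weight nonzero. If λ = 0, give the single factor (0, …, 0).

((2, 0, 0, 3, 1, 4),)

Change of basis e → ω: c = M·v where v = (0, -2, 0, 15, -1, 14):
  c_1 = (0)·(0) + (-1)·(-2) + (0)·(0) + (0)·(15) + (0)·(-1) + (0)·(14) = 2
  c_2 = (0)·(0) + (0)·(-2) + (0)·(0) + (-1)·(15) + (-1)·(-1) + (1)·(14) = 0
  c_3 = (1)·(0) + (0)·(-2) + (0)·(0) + (0)·(15) + (0)·(-1) + (0)·(14) = 0
  c_4 = (0)·(0) + (6)·(-2) + (2)·(0) + (1)·(15) + (0)·(-1) + (0)·(14) = 3
  c_5 = (0)·(0) + (0)·(-2) + (0)·(0) + (0)·(15) + (-1)·(-1) + (0)·(14) = 1
  c_6 = (0)·(0) + (-2)·(-2) + (-1)·(0) + (0)·(15) + (0)·(-1) + (0)·(14) = 4
Expand coordinatewise in base 7:
  c_1 = 2 = 2·7^0
  c_2 = 0
  c_3 = 0
  c_4 = 3 = 3·7^0
  c_5 = 1 = 1·7^0
  c_6 = 4 = 4·7^0
λ_0 = (2, 0, 0, 3, 1, 4)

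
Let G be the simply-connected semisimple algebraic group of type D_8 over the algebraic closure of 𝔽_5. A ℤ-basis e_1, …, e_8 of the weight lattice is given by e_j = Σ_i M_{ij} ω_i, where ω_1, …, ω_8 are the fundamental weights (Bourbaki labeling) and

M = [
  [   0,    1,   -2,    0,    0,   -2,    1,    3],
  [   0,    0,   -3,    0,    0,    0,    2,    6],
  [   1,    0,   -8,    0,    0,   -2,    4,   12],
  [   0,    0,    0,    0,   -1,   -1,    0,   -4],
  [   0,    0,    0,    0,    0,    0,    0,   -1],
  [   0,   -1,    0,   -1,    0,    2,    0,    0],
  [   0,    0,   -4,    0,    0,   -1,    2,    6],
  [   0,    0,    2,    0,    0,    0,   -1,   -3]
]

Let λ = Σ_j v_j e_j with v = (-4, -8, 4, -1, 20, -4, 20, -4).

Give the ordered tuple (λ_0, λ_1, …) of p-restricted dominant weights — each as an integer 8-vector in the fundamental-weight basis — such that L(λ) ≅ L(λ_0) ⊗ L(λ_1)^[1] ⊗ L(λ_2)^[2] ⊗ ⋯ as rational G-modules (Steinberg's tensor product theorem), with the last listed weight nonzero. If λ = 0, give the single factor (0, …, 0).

ω-coordinates c = M·v, v = (-4, -8, 4, -1, 20, -4, 20, -4):
  c_1 = (0)·(-4) + (1)·(-8) + (-2)·(4) + (0)·(-1) + (0)·(20) + (-2)·(-4) + (1)·(20) + (3)·(-4) = 0
  c_2 = (0)·(-4) + (0)·(-8) + (-3)·(4) + (0)·(-1) + (0)·(20) + (0)·(-4) + (2)·(20) + (6)·(-4) = 4
  c_3 = (1)·(-4) + (0)·(-8) + (-8)·(4) + (0)·(-1) + (0)·(20) + (-2)·(-4) + (4)·(20) + (12)·(-4) = 4
  c_4 = (0)·(-4) + (0)·(-8) + (0)·(4) + (0)·(-1) + (-1)·(20) + (-1)·(-4) + (0)·(20) + (-4)·(-4) = 0
  c_5 = (0)·(-4) + (0)·(-8) + (0)·(4) + (0)·(-1) + (0)·(20) + (0)·(-4) + (0)·(20) + (-1)·(-4) = 4
  c_6 = (0)·(-4) + (-1)·(-8) + (0)·(4) + (-1)·(-1) + (0)·(20) + (2)·(-4) + (0)·(20) + (0)·(-4) = 1
  c_7 = (0)·(-4) + (0)·(-8) + (-4)·(4) + (0)·(-1) + (0)·(20) + (-1)·(-4) + (2)·(20) + (6)·(-4) = 4
  c_8 = (0)·(-4) + (0)·(-8) + (2)·(4) + (0)·(-1) + (0)·(20) + (0)·(-4) + (-1)·(20) + (-3)·(-4) = 0
Expand coordinatewise in base 5:
  c_1 = 0
  c_2 = 4 = 4·5^0
  c_3 = 4 = 4·5^0
  c_4 = 0
  c_5 = 4 = 4·5^0
  c_6 = 1 = 1·5^0
  c_7 = 4 = 4·5^0
  c_8 = 0
Factor λ_0 = (0, 4, 4, 0, 4, 1, 4, 0)

((0, 4, 4, 0, 4, 1, 4, 0),)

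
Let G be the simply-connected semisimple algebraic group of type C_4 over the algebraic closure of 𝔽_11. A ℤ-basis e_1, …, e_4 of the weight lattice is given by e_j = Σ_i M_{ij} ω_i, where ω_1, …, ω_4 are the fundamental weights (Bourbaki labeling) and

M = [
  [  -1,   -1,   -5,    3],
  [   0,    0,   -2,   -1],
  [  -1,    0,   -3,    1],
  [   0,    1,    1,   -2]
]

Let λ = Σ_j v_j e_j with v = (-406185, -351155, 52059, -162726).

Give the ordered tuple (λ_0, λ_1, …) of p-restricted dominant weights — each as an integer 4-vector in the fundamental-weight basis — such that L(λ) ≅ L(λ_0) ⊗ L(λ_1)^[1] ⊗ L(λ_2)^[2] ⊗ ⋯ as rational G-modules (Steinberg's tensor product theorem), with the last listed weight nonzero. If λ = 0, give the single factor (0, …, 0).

Change of basis e → ω: c = M·v where v = (-406185, -351155, 52059, -162726):
  c_1 = -1*-406185 + -1*-351155 + -5*52059 + 3*-162726 = 8867
  c_2 = 0*-406185 + 0*-351155 + -2*52059 + -1*-162726 = 58608
  c_3 = -1*-406185 + 0*-351155 + -3*52059 + 1*-162726 = 87282
  c_4 = 0*-406185 + 1*-351155 + 1*52059 + -2*-162726 = 26356
Base-11 expansion of each c_i:
  c_1 = 8867 = 1·11^0 + 3·11^1 + 7·11^2 + 6·11^3
  c_2 = 58608 = 0·11^0 + 4·11^1 + 0·11^2 + 0·11^3 + 4·11^4
  c_3 = 87282 = 8·11^0 + 3·11^1 + 6·11^2 + 10·11^3 + 5·11^4
  c_4 = 26356 = 0·11^0 + 9·11^1 + 8·11^2 + 8·11^3 + 1·11^4
Factor λ_0 = (1, 0, 8, 0)
Factor λ_1 = (3, 4, 3, 9)
Factor λ_2 = (7, 0, 6, 8)
Factor λ_3 = (6, 0, 10, 8)
Factor λ_4 = (0, 4, 5, 1)

((1, 0, 8, 0), (3, 4, 3, 9), (7, 0, 6, 8), (6, 0, 10, 8), (0, 4, 5, 1))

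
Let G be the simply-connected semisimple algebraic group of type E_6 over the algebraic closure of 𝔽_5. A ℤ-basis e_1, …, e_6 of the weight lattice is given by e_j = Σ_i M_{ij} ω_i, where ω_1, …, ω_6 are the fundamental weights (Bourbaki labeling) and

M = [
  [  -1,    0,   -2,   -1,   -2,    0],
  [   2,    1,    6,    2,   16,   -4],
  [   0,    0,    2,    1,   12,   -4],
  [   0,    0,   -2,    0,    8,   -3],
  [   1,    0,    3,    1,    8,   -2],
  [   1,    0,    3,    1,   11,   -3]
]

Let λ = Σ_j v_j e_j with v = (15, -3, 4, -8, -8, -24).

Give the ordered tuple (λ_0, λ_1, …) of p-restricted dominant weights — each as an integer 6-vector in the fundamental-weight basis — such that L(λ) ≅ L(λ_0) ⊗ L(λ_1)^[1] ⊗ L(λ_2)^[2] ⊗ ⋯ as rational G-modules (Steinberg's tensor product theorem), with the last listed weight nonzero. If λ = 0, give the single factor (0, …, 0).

((1, 3, 0, 0, 3, 3),)

In the fundamental-weight basis, λ has coordinates c = M·v (v = (15, -3, 4, -8, -8, -24)):
  c_1 = (-1)·(15) + (0)·(-3) + (-2)·(4) + (-1)·(-8) + (-2)·(-8) + (0)·(-24) = 1
  c_2 = (2)·(15) + (1)·(-3) + (6)·(4) + (2)·(-8) + (16)·(-8) + (-4)·(-24) = 3
  c_3 = (0)·(15) + (0)·(-3) + (2)·(4) + (1)·(-8) + (12)·(-8) + (-4)·(-24) = 0
  c_4 = (0)·(15) + (0)·(-3) + (-2)·(4) + (0)·(-8) + (8)·(-8) + (-3)·(-24) = 0
  c_5 = (1)·(15) + (0)·(-3) + (3)·(4) + (1)·(-8) + (8)·(-8) + (-2)·(-24) = 3
  c_6 = (1)·(15) + (0)·(-3) + (3)·(4) + (1)·(-8) + (11)·(-8) + (-3)·(-24) = 3
Expand coordinatewise in base 5:
  c_1 = 1 = 1·5^0
  c_2 = 3 = 3·5^0
  c_3 = 0
  c_4 = 0
  c_5 = 3 = 3·5^0
  c_6 = 3 = 3·5^0
Factor λ_0 = (1, 3, 0, 0, 3, 3)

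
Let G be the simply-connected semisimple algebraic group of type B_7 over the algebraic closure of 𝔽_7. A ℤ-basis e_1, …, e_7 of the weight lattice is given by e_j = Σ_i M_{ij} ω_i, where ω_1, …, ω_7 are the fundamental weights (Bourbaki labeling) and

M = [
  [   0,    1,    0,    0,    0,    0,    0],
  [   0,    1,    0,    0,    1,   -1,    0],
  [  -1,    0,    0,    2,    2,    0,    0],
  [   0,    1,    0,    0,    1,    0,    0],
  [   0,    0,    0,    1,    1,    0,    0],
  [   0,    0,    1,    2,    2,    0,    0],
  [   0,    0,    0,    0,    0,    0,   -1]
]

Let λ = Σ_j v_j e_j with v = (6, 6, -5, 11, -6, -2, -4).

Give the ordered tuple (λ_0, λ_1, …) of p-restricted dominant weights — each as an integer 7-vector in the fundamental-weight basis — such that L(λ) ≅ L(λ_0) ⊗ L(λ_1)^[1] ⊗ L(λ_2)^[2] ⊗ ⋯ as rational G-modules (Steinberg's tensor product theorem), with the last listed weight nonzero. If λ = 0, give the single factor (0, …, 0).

((6, 2, 4, 0, 5, 5, 4),)

Change of basis e → ω: c = M·v where v = (6, 6, -5, 11, -6, -2, -4):
  c_1 = (0)·(6) + (1)·(6) + (0)·(-5) + (0)·(11) + (0)·(-6) + (0)·(-2) + (0)·(-4) = 6
  c_2 = (0)·(6) + (1)·(6) + (0)·(-5) + (0)·(11) + (1)·(-6) + (-1)·(-2) + (0)·(-4) = 2
  c_3 = (-1)·(6) + (0)·(6) + (0)·(-5) + (2)·(11) + (2)·(-6) + (0)·(-2) + (0)·(-4) = 4
  c_4 = (0)·(6) + (1)·(6) + (0)·(-5) + (0)·(11) + (1)·(-6) + (0)·(-2) + (0)·(-4) = 0
  c_5 = (0)·(6) + (0)·(6) + (0)·(-5) + (1)·(11) + (1)·(-6) + (0)·(-2) + (0)·(-4) = 5
  c_6 = (0)·(6) + (0)·(6) + (1)·(-5) + (2)·(11) + (2)·(-6) + (0)·(-2) + (0)·(-4) = 5
  c_7 = (0)·(6) + (0)·(6) + (0)·(-5) + (0)·(11) + (0)·(-6) + (0)·(-2) + (-1)·(-4) = 4
Writing each c_i in base p = 7:
  c_1 = 6 = 6·7^0
  c_2 = 2 = 2·7^0
  c_3 = 4 = 4·7^0
  c_4 = 0
  c_5 = 5 = 5·7^0
  c_6 = 5 = 5·7^0
  c_7 = 4 = 4·7^0
Factor λ_0 = (6, 2, 4, 0, 5, 5, 4)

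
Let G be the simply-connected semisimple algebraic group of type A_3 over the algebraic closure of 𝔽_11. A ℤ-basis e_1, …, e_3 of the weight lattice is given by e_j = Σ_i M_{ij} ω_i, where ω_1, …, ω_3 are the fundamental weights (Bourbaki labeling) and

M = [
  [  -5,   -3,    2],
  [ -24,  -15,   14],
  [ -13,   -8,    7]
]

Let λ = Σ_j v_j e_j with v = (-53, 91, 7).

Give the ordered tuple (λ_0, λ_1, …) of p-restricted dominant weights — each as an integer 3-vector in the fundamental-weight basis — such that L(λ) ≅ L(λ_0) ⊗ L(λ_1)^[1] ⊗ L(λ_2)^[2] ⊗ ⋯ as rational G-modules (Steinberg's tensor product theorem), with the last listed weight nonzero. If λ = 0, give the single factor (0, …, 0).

((6, 5, 10),)

ω-coordinates c = M·v, v = (-53, 91, 7):
  c_1 = (-5)·(-53) + (-3)·(91) + (2)·(7) = 6
  c_2 = (-24)·(-53) + (-15)·(91) + (14)·(7) = 5
  c_3 = (-13)·(-53) + (-8)·(91) + (7)·(7) = 10
Expand coordinatewise in base 11:
  c_1 = 6 = 6·11^0
  c_2 = 5 = 5·11^0
  c_3 = 10 = 10·11^0
p-restricted factor λ_0 = (6, 5, 10)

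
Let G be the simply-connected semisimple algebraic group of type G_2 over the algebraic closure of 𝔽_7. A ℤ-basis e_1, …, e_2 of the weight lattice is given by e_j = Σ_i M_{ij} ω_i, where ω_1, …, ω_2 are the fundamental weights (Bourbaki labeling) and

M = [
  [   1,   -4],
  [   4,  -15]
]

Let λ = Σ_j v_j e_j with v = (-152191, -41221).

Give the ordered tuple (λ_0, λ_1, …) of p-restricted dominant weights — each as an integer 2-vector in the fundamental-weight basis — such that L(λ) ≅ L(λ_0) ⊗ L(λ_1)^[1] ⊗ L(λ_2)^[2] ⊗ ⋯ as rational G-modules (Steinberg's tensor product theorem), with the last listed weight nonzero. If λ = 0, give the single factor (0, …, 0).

In the fundamental-weight basis, λ has coordinates c = M·v (v = (-152191, -41221)):
  c_1 = (1)·(-152191) + (-4)·(-41221) = 12693
  c_2 = (4)·(-152191) + (-15)·(-41221) = 9551
Expand coordinatewise in base 7:
  c_1 = 12693 = 2·7^0 + 0·7^1 + 0·7^2 + 2·7^3 + 5·7^4
  c_2 = 9551 = 3·7^0 + 6·7^1 + 5·7^2 + 6·7^3 + 3·7^4
p-restricted factor λ_0 = (2, 3)
p-restricted factor λ_1 = (0, 6)
p-restricted factor λ_2 = (0, 5)
p-restricted factor λ_3 = (2, 6)
p-restricted factor λ_4 = (5, 3)

((2, 3), (0, 6), (0, 5), (2, 6), (5, 3))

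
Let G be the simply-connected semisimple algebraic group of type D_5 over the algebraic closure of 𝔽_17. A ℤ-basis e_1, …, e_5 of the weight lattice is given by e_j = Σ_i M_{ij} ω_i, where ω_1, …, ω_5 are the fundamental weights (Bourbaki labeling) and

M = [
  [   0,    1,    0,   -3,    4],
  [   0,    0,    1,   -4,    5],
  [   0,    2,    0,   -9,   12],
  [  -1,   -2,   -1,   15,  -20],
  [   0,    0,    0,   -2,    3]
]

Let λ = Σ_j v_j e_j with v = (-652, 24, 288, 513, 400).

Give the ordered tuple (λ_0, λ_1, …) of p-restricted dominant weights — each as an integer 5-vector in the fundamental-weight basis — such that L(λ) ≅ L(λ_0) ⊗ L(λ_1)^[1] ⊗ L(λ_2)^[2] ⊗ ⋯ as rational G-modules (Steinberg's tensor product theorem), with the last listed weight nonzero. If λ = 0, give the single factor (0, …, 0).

Compute c_i = Σ_j M_{ij} v_j with v = (-652, 24, 288, 513, 400):
  c_1 = (0)·(-652) + 1·24 + 0·288 + (-3)·(513) + 4·400 = 85
  c_2 = (0)·(-652) + 0·24 + 1·288 + (-4)·(513) + 5·400 = 236
  c_3 = (0)·(-652) + 2·24 + 0·288 + (-9)·(513) + 12·400 = 231
  c_4 = (-1)·(-652) + (-2)·(24) + (-1)·(288) + 15·513 + (-20)·(400) = 11
  c_5 = (0)·(-652) + 0·24 + 0·288 + (-2)·(513) + 3·400 = 174
Base-17 expansion of each c_i:
  c_1 = 85 = 0·17^0 + 5·17^1
  c_2 = 236 = 15·17^0 + 13·17^1
  c_3 = 231 = 10·17^0 + 13·17^1
  c_4 = 11 = 11·17^0
  c_5 = 174 = 4·17^0 + 10·17^1
p-restricted factor λ_0 = (0, 15, 10, 11, 4)
p-restricted factor λ_1 = (5, 13, 13, 0, 10)

((0, 15, 10, 11, 4), (5, 13, 13, 0, 10))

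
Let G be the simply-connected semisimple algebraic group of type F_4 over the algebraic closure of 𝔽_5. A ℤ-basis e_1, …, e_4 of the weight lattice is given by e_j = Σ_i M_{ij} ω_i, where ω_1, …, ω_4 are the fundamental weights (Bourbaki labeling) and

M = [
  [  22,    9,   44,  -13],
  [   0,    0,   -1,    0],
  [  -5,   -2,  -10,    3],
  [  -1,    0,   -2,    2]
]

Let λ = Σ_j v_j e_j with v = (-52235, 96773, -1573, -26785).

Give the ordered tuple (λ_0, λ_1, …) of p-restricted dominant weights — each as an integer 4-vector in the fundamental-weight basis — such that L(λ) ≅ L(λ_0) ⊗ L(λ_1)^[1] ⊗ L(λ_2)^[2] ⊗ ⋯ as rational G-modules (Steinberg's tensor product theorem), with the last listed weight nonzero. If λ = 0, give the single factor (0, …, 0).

In the fundamental-weight basis, λ has coordinates c = M·v (v = (-52235, 96773, -1573, -26785)):
  c_1 = (22)·(-52235) + 9·96773 + (44)·(-1573) + (-13)·(-26785) = 780
  c_2 = (0)·(-52235) + 0·96773 + (-1)·(-1573) + (0)·(-26785) = 1573
  c_3 = (-5)·(-52235) + (-2)·(96773) + (-10)·(-1573) + (3)·(-26785) = 3004
  c_4 = (-1)·(-52235) + 0·96773 + (-2)·(-1573) + (2)·(-26785) = 1811
Base-5 expansion of each c_i:
  c_1 = 780 = 0·5^0 + 1·5^1 + 1·5^2 + 1·5^3 + 1·5^4
  c_2 = 1573 = 3·5^0 + 4·5^1 + 2·5^2 + 2·5^3 + 2·5^4
  c_3 = 3004 = 4·5^0 + 0·5^1 + 0·5^2 + 4·5^3 + 4·5^4
  c_4 = 1811 = 1·5^0 + 2·5^1 + 2·5^2 + 4·5^3 + 2·5^4
λ_0 = (0, 3, 4, 1)
λ_1 = (1, 4, 0, 2)
λ_2 = (1, 2, 0, 2)
λ_3 = (1, 2, 4, 4)
λ_4 = (1, 2, 4, 2)

((0, 3, 4, 1), (1, 4, 0, 2), (1, 2, 0, 2), (1, 2, 4, 4), (1, 2, 4, 2))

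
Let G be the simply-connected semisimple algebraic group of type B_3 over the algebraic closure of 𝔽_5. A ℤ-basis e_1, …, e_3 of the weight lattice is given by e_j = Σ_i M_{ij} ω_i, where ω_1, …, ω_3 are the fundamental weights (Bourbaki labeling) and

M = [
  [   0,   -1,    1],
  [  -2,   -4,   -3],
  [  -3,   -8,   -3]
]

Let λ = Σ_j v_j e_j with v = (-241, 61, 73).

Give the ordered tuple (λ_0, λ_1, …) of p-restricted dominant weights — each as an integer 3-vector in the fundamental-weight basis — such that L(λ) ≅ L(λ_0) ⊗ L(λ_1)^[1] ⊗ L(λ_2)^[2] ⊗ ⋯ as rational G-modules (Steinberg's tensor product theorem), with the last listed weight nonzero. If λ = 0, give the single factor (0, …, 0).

((2, 4, 1), (2, 3, 3))

ω-coordinates c = M·v, v = (-241, 61, 73):
  c_1 = 0*-241 + -1*61 + 1*73 = 12
  c_2 = -2*-241 + -4*61 + -3*73 = 19
  c_3 = -3*-241 + -8*61 + -3*73 = 16
p = 5; digits c_i = Σ_j d_{ij}·5^j, 0 ≤ d_{ij} < 5:
  c_1 = 12 = 2·5^0 + 2·5^1
  c_2 = 19 = 4·5^0 + 3·5^1
  c_3 = 16 = 1·5^0 + 3·5^1
p-restricted factor λ_0 = (2, 4, 1)
p-restricted factor λ_1 = (2, 3, 3)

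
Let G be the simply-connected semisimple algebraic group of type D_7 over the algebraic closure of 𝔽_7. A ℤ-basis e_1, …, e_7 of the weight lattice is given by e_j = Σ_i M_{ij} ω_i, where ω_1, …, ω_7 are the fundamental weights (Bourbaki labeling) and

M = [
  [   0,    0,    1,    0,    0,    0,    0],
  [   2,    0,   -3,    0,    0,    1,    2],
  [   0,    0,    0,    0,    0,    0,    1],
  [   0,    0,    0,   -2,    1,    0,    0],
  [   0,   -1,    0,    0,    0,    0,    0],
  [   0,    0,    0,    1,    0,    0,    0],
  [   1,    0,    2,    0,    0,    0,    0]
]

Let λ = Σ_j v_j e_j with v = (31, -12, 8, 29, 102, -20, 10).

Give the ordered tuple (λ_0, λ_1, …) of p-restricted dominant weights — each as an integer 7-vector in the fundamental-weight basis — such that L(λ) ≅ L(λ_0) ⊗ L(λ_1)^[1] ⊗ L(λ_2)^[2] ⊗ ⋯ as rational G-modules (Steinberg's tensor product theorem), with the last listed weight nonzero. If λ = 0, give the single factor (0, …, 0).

Converting to the ω-basis (c_i = row i of M dotted with v = (31, -12, 8, 29, 102, -20, 10)):
  c_1 = 0*31 + 0*-12 + 1*8 + 0*29 + 0*102 + 0*-20 + 0*10 = 8
  c_2 = 2*31 + 0*-12 + -3*8 + 0*29 + 0*102 + 1*-20 + 2*10 = 38
  c_3 = 0*31 + 0*-12 + 0*8 + 0*29 + 0*102 + 0*-20 + 1*10 = 10
  c_4 = 0*31 + 0*-12 + 0*8 + -2*29 + 1*102 + 0*-20 + 0*10 = 44
  c_5 = 0*31 + -1*-12 + 0*8 + 0*29 + 0*102 + 0*-20 + 0*10 = 12
  c_6 = 0*31 + 0*-12 + 0*8 + 1*29 + 0*102 + 0*-20 + 0*10 = 29
  c_7 = 1*31 + 0*-12 + 2*8 + 0*29 + 0*102 + 0*-20 + 0*10 = 47
Expand coordinatewise in base 7:
  c_1 = 8 = 1·7^0 + 1·7^1
  c_2 = 38 = 3·7^0 + 5·7^1
  c_3 = 10 = 3·7^0 + 1·7^1
  c_4 = 44 = 2·7^0 + 6·7^1
  c_5 = 12 = 5·7^0 + 1·7^1
  c_6 = 29 = 1·7^0 + 4·7^1
  c_7 = 47 = 5·7^0 + 6·7^1
Factor λ_0 = (1, 3, 3, 2, 5, 1, 5)
Factor λ_1 = (1, 5, 1, 6, 1, 4, 6)

((1, 3, 3, 2, 5, 1, 5), (1, 5, 1, 6, 1, 4, 6))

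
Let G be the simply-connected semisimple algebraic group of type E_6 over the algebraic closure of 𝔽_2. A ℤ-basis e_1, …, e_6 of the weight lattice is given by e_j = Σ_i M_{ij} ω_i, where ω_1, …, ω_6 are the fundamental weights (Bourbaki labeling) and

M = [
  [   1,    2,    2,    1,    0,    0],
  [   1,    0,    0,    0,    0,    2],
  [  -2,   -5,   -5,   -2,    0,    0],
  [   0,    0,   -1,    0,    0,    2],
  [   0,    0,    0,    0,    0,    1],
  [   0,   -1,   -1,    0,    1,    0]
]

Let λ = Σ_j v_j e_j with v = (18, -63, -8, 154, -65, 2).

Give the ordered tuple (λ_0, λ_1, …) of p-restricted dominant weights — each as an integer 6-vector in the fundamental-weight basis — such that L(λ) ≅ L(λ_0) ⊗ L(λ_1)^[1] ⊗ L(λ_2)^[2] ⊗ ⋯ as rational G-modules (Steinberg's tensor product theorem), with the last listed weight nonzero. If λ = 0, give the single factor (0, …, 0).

ω-coordinates c = M·v, v = (18, -63, -8, 154, -65, 2):
  c_1 = 1·18 + (2)·(-63) + (2)·(-8) + 1·154 + (0)·(-65) + 0·2 = 30
  c_2 = 1·18 + (0)·(-63) + (0)·(-8) + 0·154 + (0)·(-65) + 2·2 = 22
  c_3 = (-2)·(18) + (-5)·(-63) + (-5)·(-8) + (-2)·(154) + (0)·(-65) + 0·2 = 11
  c_4 = 0·18 + (0)·(-63) + (-1)·(-8) + 0·154 + (0)·(-65) + 2·2 = 12
  c_5 = 0·18 + (0)·(-63) + (0)·(-8) + 0·154 + (0)·(-65) + 1·2 = 2
  c_6 = 0·18 + (-1)·(-63) + (-1)·(-8) + 0·154 + (1)·(-65) + 0·2 = 6
p = 2; digits c_i = Σ_j d_{ij}·2^j, 0 ≤ d_{ij} < 2:
  c_1 = 30 = 0·2^0 + 1·2^1 + 1·2^2 + 1·2^3 + 1·2^4
  c_2 = 22 = 0·2^0 + 1·2^1 + 1·2^2 + 0·2^3 + 1·2^4
  c_3 = 11 = 1·2^0 + 1·2^1 + 0·2^2 + 1·2^3
  c_4 = 12 = 0·2^0 + 0·2^1 + 1·2^2 + 1·2^3
  c_5 = 2 = 0·2^0 + 1·2^1
  c_6 = 6 = 0·2^0 + 1·2^1 + 1·2^2
Factor λ_0 = (0, 0, 1, 0, 0, 0)
Factor λ_1 = (1, 1, 1, 0, 1, 1)
Factor λ_2 = (1, 1, 0, 1, 0, 1)
Factor λ_3 = (1, 0, 1, 1, 0, 0)
Factor λ_4 = (1, 1, 0, 0, 0, 0)

((0, 0, 1, 0, 0, 0), (1, 1, 1, 0, 1, 1), (1, 1, 0, 1, 0, 1), (1, 0, 1, 1, 0, 0), (1, 1, 0, 0, 0, 0))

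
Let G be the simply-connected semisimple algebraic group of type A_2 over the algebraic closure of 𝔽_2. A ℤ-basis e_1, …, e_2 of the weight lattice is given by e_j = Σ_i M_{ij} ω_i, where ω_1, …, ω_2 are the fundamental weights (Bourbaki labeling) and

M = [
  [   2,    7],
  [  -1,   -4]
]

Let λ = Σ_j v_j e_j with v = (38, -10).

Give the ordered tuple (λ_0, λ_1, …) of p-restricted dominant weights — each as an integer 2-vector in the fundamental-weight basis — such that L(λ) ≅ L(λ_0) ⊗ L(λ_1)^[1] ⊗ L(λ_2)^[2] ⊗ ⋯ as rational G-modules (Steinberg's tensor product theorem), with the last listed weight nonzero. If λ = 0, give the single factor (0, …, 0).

Change of basis e → ω: c = M·v where v = (38, -10):
  c_1 = 2*38 + 7*-10 = 6
  c_2 = -1*38 + -4*-10 = 2
p = 2; digits c_i = Σ_j d_{ij}·2^j, 0 ≤ d_{ij} < 2:
  c_1 = 6 = 0·2^0 + 1·2^1 + 1·2^2
  c_2 = 2 = 0·2^0 + 1·2^1
Factor λ_0 = (0, 0)
Factor λ_1 = (1, 1)
Factor λ_2 = (1, 0)

((0, 0), (1, 1), (1, 0))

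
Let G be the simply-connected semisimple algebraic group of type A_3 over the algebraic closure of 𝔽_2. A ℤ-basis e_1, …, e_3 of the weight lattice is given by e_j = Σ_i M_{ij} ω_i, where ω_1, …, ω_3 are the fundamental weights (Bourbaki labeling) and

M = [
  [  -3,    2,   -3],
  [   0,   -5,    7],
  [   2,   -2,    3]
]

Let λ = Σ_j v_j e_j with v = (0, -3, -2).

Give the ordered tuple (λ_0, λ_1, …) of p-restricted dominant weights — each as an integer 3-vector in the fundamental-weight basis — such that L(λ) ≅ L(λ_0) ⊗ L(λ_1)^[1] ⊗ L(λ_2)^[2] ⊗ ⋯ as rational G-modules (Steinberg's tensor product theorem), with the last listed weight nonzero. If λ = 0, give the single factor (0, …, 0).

((0, 1, 0),)

In the fundamental-weight basis, λ has coordinates c = M·v (v = (0, -3, -2)):
  c_1 = -3*0 + 2*-3 + -3*-2 = 0
  c_2 = 0*0 + -5*-3 + 7*-2 = 1
  c_3 = 2*0 + -2*-3 + 3*-2 = 0
Base-2 expansion of each c_i:
  c_1 = 0
  c_2 = 1 = 1·2^0
  c_3 = 0
Factor λ_0 = (0, 1, 0)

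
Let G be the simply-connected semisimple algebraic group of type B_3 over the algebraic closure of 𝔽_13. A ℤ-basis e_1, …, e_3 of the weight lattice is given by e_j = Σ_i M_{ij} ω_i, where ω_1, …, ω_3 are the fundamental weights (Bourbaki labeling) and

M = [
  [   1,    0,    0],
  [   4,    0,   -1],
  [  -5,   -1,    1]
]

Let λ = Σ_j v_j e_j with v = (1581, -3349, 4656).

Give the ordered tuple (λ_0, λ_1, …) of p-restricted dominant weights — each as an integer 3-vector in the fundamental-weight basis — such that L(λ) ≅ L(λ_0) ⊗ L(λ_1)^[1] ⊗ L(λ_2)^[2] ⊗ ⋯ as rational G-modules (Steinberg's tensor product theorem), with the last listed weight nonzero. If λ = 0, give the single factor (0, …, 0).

ω-coordinates c = M·v, v = (1581, -3349, 4656):
  c_1 = (1)·(1581) + (0)·(-3349) + (0)·(4656) = 1581
  c_2 = (4)·(1581) + (0)·(-3349) + (-1)·(4656) = 1668
  c_3 = (-5)·(1581) + (-1)·(-3349) + (1)·(4656) = 100
Base-13 expansion of each c_i:
  c_1 = 1581 = 8·13^0 + 4·13^1 + 9·13^2
  c_2 = 1668 = 4·13^0 + 11·13^1 + 9·13^2
  c_3 = 100 = 9·13^0 + 7·13^1
λ_0 = (8, 4, 9)
λ_1 = (4, 11, 7)
λ_2 = (9, 9, 0)

((8, 4, 9), (4, 11, 7), (9, 9, 0))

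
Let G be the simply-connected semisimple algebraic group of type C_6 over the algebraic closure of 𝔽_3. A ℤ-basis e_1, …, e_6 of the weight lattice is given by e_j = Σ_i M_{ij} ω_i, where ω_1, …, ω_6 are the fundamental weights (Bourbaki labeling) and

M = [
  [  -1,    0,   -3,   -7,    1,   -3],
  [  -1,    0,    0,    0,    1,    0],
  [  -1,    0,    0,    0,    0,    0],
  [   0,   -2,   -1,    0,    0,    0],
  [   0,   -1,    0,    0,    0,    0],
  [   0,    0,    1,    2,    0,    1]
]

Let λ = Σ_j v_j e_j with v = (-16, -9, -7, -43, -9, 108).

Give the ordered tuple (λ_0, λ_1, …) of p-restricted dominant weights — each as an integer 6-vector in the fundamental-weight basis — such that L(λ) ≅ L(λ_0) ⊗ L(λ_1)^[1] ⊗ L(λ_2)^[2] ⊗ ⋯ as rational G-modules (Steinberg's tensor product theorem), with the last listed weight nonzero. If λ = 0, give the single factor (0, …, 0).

((2, 1, 1, 1, 0, 0), (1, 2, 2, 2, 0, 2), (0, 0, 1, 2, 1, 1))

In the fundamental-weight basis, λ has coordinates c = M·v (v = (-16, -9, -7, -43, -9, 108)):
  c_1 = (-1)·(-16) + (0)·(-9) + (-3)·(-7) + (-7)·(-43) + (1)·(-9) + (-3)·(108) = 5
  c_2 = (-1)·(-16) + (0)·(-9) + (0)·(-7) + (0)·(-43) + (1)·(-9) + 0·108 = 7
  c_3 = (-1)·(-16) + (0)·(-9) + (0)·(-7) + (0)·(-43) + (0)·(-9) + 0·108 = 16
  c_4 = (0)·(-16) + (-2)·(-9) + (-1)·(-7) + (0)·(-43) + (0)·(-9) + 0·108 = 25
  c_5 = (0)·(-16) + (-1)·(-9) + (0)·(-7) + (0)·(-43) + (0)·(-9) + 0·108 = 9
  c_6 = (0)·(-16) + (0)·(-9) + (1)·(-7) + (2)·(-43) + (0)·(-9) + 1·108 = 15
Base-3 expansion of each c_i:
  c_1 = 5 = 2·3^0 + 1·3^1
  c_2 = 7 = 1·3^0 + 2·3^1
  c_3 = 16 = 1·3^0 + 2·3^1 + 1·3^2
  c_4 = 25 = 1·3^0 + 2·3^1 + 2·3^2
  c_5 = 9 = 0·3^0 + 0·3^1 + 1·3^2
  c_6 = 15 = 0·3^0 + 2·3^1 + 1·3^2
λ_0 = (2, 1, 1, 1, 0, 0)
λ_1 = (1, 2, 2, 2, 0, 2)
λ_2 = (0, 0, 1, 2, 1, 1)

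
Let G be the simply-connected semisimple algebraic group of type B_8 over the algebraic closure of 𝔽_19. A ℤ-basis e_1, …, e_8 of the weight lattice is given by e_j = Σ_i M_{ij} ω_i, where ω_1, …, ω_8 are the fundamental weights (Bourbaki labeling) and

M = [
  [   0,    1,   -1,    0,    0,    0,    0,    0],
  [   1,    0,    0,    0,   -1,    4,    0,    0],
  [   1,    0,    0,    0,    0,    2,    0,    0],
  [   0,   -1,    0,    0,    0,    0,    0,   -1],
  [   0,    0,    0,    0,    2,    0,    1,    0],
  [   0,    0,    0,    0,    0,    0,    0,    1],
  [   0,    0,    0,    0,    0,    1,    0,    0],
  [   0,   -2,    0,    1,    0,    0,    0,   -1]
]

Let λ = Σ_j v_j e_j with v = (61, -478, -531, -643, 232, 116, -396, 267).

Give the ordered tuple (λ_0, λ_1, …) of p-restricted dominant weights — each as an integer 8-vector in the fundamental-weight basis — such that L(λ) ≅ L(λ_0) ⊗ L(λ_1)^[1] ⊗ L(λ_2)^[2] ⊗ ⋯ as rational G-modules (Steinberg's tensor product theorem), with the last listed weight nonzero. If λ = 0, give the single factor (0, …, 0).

((15, 8, 8, 2, 11, 1, 2, 8), (2, 15, 15, 11, 3, 14, 6, 2))

Converting to the ω-basis (c_i = row i of M dotted with v = (61, -478, -531, -643, 232, 116, -396, 267)):
  c_1 = 0·61 + (1)·(-478) + (-1)·(-531) + (0)·(-643) + 0·232 + 0·116 + (0)·(-396) + 0·267 = 53
  c_2 = 1·61 + (0)·(-478) + (0)·(-531) + (0)·(-643) + (-1)·(232) + 4·116 + (0)·(-396) + 0·267 = 293
  c_3 = 1·61 + (0)·(-478) + (0)·(-531) + (0)·(-643) + 0·232 + 2·116 + (0)·(-396) + 0·267 = 293
  c_4 = 0·61 + (-1)·(-478) + (0)·(-531) + (0)·(-643) + 0·232 + 0·116 + (0)·(-396) + (-1)·(267) = 211
  c_5 = 0·61 + (0)·(-478) + (0)·(-531) + (0)·(-643) + 2·232 + 0·116 + (1)·(-396) + 0·267 = 68
  c_6 = 0·61 + (0)·(-478) + (0)·(-531) + (0)·(-643) + 0·232 + 0·116 + (0)·(-396) + 1·267 = 267
  c_7 = 0·61 + (0)·(-478) + (0)·(-531) + (0)·(-643) + 0·232 + 1·116 + (0)·(-396) + 0·267 = 116
  c_8 = 0·61 + (-2)·(-478) + (0)·(-531) + (1)·(-643) + 0·232 + 0·116 + (0)·(-396) + (-1)·(267) = 46
Base-19 expansion of each c_i:
  c_1 = 53 = 15·19^0 + 2·19^1
  c_2 = 293 = 8·19^0 + 15·19^1
  c_3 = 293 = 8·19^0 + 15·19^1
  c_4 = 211 = 2·19^0 + 11·19^1
  c_5 = 68 = 11·19^0 + 3·19^1
  c_6 = 267 = 1·19^0 + 14·19^1
  c_7 = 116 = 2·19^0 + 6·19^1
  c_8 = 46 = 8·19^0 + 2·19^1
λ_0 = (15, 8, 8, 2, 11, 1, 2, 8)
λ_1 = (2, 15, 15, 11, 3, 14, 6, 2)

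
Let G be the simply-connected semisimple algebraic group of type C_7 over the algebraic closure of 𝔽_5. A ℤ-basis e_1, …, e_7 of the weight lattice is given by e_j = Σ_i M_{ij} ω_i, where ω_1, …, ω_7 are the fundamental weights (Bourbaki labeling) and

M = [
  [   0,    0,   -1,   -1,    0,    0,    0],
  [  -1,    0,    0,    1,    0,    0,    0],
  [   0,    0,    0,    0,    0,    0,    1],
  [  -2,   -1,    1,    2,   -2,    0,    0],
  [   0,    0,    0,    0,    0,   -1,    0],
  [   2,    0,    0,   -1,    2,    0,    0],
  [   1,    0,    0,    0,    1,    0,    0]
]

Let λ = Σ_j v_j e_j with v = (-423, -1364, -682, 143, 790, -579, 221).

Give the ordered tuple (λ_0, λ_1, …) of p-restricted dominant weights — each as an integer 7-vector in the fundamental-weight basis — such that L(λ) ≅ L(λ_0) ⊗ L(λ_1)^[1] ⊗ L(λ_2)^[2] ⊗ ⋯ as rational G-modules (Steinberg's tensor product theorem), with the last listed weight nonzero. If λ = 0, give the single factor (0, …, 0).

Compute c_i = Σ_j M_{ij} v_j with v = (-423, -1364, -682, 143, 790, -579, 221):
  c_1 = (0)·(-423) + (0)·(-1364) + (-1)·(-682) + (-1)·(143) + (0)·(790) + (0)·(-579) + (0)·(221) = 539
  c_2 = (-1)·(-423) + (0)·(-1364) + (0)·(-682) + (1)·(143) + (0)·(790) + (0)·(-579) + (0)·(221) = 566
  c_3 = (0)·(-423) + (0)·(-1364) + (0)·(-682) + (0)·(143) + (0)·(790) + (0)·(-579) + (1)·(221) = 221
  c_4 = (-2)·(-423) + (-1)·(-1364) + (1)·(-682) + (2)·(143) + (-2)·(790) + (0)·(-579) + (0)·(221) = 234
  c_5 = (0)·(-423) + (0)·(-1364) + (0)·(-682) + (0)·(143) + (0)·(790) + (-1)·(-579) + (0)·(221) = 579
  c_6 = (2)·(-423) + (0)·(-1364) + (0)·(-682) + (-1)·(143) + (2)·(790) + (0)·(-579) + (0)·(221) = 591
  c_7 = (1)·(-423) + (0)·(-1364) + (0)·(-682) + (0)·(143) + (1)·(790) + (0)·(-579) + (0)·(221) = 367
Base-5 expansion of each c_i:
  c_1 = 539 = 4·5^0 + 2·5^1 + 1·5^2 + 4·5^3
  c_2 = 566 = 1·5^0 + 3·5^1 + 2·5^2 + 4·5^3
  c_3 = 221 = 1·5^0 + 4·5^1 + 3·5^2 + 1·5^3
  c_4 = 234 = 4·5^0 + 1·5^1 + 4·5^2 + 1·5^3
  c_5 = 579 = 4·5^0 + 0·5^1 + 3·5^2 + 4·5^3
  c_6 = 591 = 1·5^0 + 3·5^1 + 3·5^2 + 4·5^3
  c_7 = 367 = 2·5^0 + 3·5^1 + 4·5^2 + 2·5^3
λ_0 = (4, 1, 1, 4, 4, 1, 2)
λ_1 = (2, 3, 4, 1, 0, 3, 3)
λ_2 = (1, 2, 3, 4, 3, 3, 4)
λ_3 = (4, 4, 1, 1, 4, 4, 2)

((4, 1, 1, 4, 4, 1, 2), (2, 3, 4, 1, 0, 3, 3), (1, 2, 3, 4, 3, 3, 4), (4, 4, 1, 1, 4, 4, 2))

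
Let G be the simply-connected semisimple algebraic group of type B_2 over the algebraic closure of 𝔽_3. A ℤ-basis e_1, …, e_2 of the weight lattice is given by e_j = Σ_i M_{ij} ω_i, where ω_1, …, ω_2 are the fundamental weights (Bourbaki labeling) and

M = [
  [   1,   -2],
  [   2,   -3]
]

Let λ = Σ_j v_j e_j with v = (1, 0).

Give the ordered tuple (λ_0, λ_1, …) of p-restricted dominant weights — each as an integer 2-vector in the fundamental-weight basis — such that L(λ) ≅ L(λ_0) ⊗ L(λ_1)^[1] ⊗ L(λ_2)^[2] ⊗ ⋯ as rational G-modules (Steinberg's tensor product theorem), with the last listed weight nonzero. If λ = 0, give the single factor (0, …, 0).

((1, 2),)

ω-coordinates c = M·v, v = (1, 0):
  c_1 = (1)·(1) + (-2)·(0) = 1
  c_2 = (2)·(1) + (-3)·(0) = 2
p = 3; digits c_i = Σ_j d_{ij}·3^j, 0 ≤ d_{ij} < 3:
  c_1 = 1 = 1·3^0
  c_2 = 2 = 2·3^0
λ_0 = (1, 2)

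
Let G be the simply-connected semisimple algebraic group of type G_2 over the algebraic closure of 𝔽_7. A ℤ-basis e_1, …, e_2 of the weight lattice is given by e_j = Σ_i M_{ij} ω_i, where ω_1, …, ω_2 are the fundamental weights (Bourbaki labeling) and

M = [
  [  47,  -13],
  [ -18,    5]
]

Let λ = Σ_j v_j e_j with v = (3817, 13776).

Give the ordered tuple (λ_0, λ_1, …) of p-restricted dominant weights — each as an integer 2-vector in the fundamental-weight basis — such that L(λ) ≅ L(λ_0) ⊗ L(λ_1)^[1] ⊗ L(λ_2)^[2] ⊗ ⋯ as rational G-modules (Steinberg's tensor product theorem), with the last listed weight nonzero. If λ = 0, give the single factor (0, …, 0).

((3, 6), (2, 3), (6, 3))

Change of basis e → ω: c = M·v where v = (3817, 13776):
  c_1 = 47·3817 + (-13)·(13776) = 311
  c_2 = (-18)·(3817) + 5·13776 = 174
p = 7; digits c_i = Σ_j d_{ij}·7^j, 0 ≤ d_{ij} < 7:
  c_1 = 311 = 3·7^0 + 2·7^1 + 6·7^2
  c_2 = 174 = 6·7^0 + 3·7^1 + 3·7^2
Factor λ_0 = (3, 6)
Factor λ_1 = (2, 3)
Factor λ_2 = (6, 3)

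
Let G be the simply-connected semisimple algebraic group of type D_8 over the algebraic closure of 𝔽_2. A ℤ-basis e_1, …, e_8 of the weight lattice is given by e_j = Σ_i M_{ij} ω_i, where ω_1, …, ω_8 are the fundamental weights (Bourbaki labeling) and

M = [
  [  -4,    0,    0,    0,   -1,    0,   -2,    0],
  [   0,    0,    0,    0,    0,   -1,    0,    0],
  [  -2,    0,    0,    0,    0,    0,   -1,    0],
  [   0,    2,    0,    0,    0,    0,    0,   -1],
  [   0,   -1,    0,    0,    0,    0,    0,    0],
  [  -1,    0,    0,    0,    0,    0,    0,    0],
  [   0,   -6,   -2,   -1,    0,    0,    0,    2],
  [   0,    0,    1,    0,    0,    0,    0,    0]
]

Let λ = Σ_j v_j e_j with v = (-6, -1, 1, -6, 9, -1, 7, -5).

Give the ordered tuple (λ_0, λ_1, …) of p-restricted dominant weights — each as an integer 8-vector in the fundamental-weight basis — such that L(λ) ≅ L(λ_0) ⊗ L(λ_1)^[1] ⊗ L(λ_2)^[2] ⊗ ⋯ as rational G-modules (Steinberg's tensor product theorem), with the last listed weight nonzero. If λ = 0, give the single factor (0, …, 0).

Compute c_i = Σ_j M_{ij} v_j with v = (-6, -1, 1, -6, 9, -1, 7, -5):
  c_1 = (-4)·(-6) + (0)·(-1) + (0)·(1) + (0)·(-6) + (-1)·(9) + (0)·(-1) + (-2)·(7) + (0)·(-5) = 1
  c_2 = (0)·(-6) + (0)·(-1) + (0)·(1) + (0)·(-6) + (0)·(9) + (-1)·(-1) + (0)·(7) + (0)·(-5) = 1
  c_3 = (-2)·(-6) + (0)·(-1) + (0)·(1) + (0)·(-6) + (0)·(9) + (0)·(-1) + (-1)·(7) + (0)·(-5) = 5
  c_4 = (0)·(-6) + (2)·(-1) + (0)·(1) + (0)·(-6) + (0)·(9) + (0)·(-1) + (0)·(7) + (-1)·(-5) = 3
  c_5 = (0)·(-6) + (-1)·(-1) + (0)·(1) + (0)·(-6) + (0)·(9) + (0)·(-1) + (0)·(7) + (0)·(-5) = 1
  c_6 = (-1)·(-6) + (0)·(-1) + (0)·(1) + (0)·(-6) + (0)·(9) + (0)·(-1) + (0)·(7) + (0)·(-5) = 6
  c_7 = (0)·(-6) + (-6)·(-1) + (-2)·(1) + (-1)·(-6) + (0)·(9) + (0)·(-1) + (0)·(7) + (2)·(-5) = 0
  c_8 = (0)·(-6) + (0)·(-1) + (1)·(1) + (0)·(-6) + (0)·(9) + (0)·(-1) + (0)·(7) + (0)·(-5) = 1
Expand coordinatewise in base 2:
  c_1 = 1 = 1·2^0
  c_2 = 1 = 1·2^0
  c_3 = 5 = 1·2^0 + 0·2^1 + 1·2^2
  c_4 = 3 = 1·2^0 + 1·2^1
  c_5 = 1 = 1·2^0
  c_6 = 6 = 0·2^0 + 1·2^1 + 1·2^2
  c_7 = 0
  c_8 = 1 = 1·2^0
Factor λ_0 = (1, 1, 1, 1, 1, 0, 0, 1)
Factor λ_1 = (0, 0, 0, 1, 0, 1, 0, 0)
Factor λ_2 = (0, 0, 1, 0, 0, 1, 0, 0)

((1, 1, 1, 1, 1, 0, 0, 1), (0, 0, 0, 1, 0, 1, 0, 0), (0, 0, 1, 0, 0, 1, 0, 0))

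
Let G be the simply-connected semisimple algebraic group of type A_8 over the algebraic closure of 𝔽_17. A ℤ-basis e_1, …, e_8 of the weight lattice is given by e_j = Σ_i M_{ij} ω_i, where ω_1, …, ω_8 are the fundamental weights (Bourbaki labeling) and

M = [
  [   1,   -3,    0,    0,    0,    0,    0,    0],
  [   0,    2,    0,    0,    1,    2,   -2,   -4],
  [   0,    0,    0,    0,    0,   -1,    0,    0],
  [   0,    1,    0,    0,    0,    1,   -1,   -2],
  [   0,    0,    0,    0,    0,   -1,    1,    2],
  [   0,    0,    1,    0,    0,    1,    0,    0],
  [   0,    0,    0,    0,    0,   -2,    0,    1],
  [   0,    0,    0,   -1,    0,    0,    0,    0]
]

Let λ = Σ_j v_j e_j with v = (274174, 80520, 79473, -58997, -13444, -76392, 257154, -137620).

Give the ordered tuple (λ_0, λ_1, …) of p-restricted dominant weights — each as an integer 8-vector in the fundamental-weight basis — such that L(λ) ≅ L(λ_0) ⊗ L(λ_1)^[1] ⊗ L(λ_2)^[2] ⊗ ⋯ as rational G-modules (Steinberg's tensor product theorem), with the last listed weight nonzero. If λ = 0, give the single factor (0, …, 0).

Converting to the ω-basis (c_i = row i of M dotted with v = (274174, 80520, 79473, -58997, -13444, -76392, 257154, -137620)):
  c_1 = (1)·(274174) + (-3)·(80520) + (0)·(79473) + (0)·(-58997) + (0)·(-13444) + (0)·(-76392) + (0)·(257154) + (0)·(-137620) = 32614
  c_2 = (0)·(274174) + (2)·(80520) + (0)·(79473) + (0)·(-58997) + (1)·(-13444) + (2)·(-76392) + (-2)·(257154) + (-4)·(-137620) = 30984
  c_3 = (0)·(274174) + (0)·(80520) + (0)·(79473) + (0)·(-58997) + (0)·(-13444) + (-1)·(-76392) + (0)·(257154) + (0)·(-137620) = 76392
  c_4 = (0)·(274174) + (1)·(80520) + (0)·(79473) + (0)·(-58997) + (0)·(-13444) + (1)·(-76392) + (-1)·(257154) + (-2)·(-137620) = 22214
  c_5 = (0)·(274174) + (0)·(80520) + (0)·(79473) + (0)·(-58997) + (0)·(-13444) + (-1)·(-76392) + (1)·(257154) + (2)·(-137620) = 58306
  c_6 = (0)·(274174) + (0)·(80520) + (1)·(79473) + (0)·(-58997) + (0)·(-13444) + (1)·(-76392) + (0)·(257154) + (0)·(-137620) = 3081
  c_7 = (0)·(274174) + (0)·(80520) + (0)·(79473) + (0)·(-58997) + (0)·(-13444) + (-2)·(-76392) + (0)·(257154) + (1)·(-137620) = 15164
  c_8 = (0)·(274174) + (0)·(80520) + (0)·(79473) + (-1)·(-58997) + (0)·(-13444) + (0)·(-76392) + (0)·(257154) + (0)·(-137620) = 58997
Base-17 expansion of each c_i:
  c_1 = 32614 = 8·17^0 + 14·17^1 + 10·17^2 + 6·17^3
  c_2 = 30984 = 10·17^0 + 3·17^1 + 5·17^2 + 6·17^3
  c_3 = 76392 = 11·17^0 + 5·17^1 + 9·17^2 + 15·17^3
  c_4 = 22214 = 12·17^0 + 14·17^1 + 8·17^2 + 4·17^3
  c_5 = 58306 = 13·17^0 + 12·17^1 + 14·17^2 + 11·17^3
  c_6 = 3081 = 4·17^0 + 11·17^1 + 10·17^2
  c_7 = 15164 = 0·17^0 + 8·17^1 + 1·17^2 + 3·17^3
  c_8 = 58997 = 7·17^0 + 2·17^1 + 0·17^2 + 12·17^3
λ_0 = (8, 10, 11, 12, 13, 4, 0, 7)
λ_1 = (14, 3, 5, 14, 12, 11, 8, 2)
λ_2 = (10, 5, 9, 8, 14, 10, 1, 0)
λ_3 = (6, 6, 15, 4, 11, 0, 3, 12)

((8, 10, 11, 12, 13, 4, 0, 7), (14, 3, 5, 14, 12, 11, 8, 2), (10, 5, 9, 8, 14, 10, 1, 0), (6, 6, 15, 4, 11, 0, 3, 12))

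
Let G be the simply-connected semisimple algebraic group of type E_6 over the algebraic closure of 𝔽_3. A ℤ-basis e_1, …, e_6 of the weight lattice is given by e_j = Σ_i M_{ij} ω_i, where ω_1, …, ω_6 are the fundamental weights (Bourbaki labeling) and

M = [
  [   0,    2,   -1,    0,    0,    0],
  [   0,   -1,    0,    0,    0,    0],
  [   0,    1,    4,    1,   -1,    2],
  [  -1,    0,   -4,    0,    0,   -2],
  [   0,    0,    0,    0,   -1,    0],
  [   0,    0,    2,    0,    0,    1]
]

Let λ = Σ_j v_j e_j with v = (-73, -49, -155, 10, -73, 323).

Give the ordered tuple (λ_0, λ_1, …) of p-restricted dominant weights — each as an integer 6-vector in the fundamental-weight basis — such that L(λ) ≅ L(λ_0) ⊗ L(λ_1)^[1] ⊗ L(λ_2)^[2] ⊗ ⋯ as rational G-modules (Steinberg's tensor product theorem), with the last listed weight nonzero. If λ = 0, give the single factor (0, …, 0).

((0, 1, 0, 2, 1, 1), (1, 1, 2, 0, 0, 1), (0, 2, 0, 2, 2, 1), (2, 1, 2, 1, 2, 0))

Compute c_i = Σ_j M_{ij} v_j with v = (-73, -49, -155, 10, -73, 323):
  c_1 = (0)·(-73) + (2)·(-49) + (-1)·(-155) + (0)·(10) + (0)·(-73) + (0)·(323) = 57
  c_2 = (0)·(-73) + (-1)·(-49) + (0)·(-155) + (0)·(10) + (0)·(-73) + (0)·(323) = 49
  c_3 = (0)·(-73) + (1)·(-49) + (4)·(-155) + (1)·(10) + (-1)·(-73) + (2)·(323) = 60
  c_4 = (-1)·(-73) + (0)·(-49) + (-4)·(-155) + (0)·(10) + (0)·(-73) + (-2)·(323) = 47
  c_5 = (0)·(-73) + (0)·(-49) + (0)·(-155) + (0)·(10) + (-1)·(-73) + (0)·(323) = 73
  c_6 = (0)·(-73) + (0)·(-49) + (2)·(-155) + (0)·(10) + (0)·(-73) + (1)·(323) = 13
Expand coordinatewise in base 3:
  c_1 = 57 = 0·3^0 + 1·3^1 + 0·3^2 + 2·3^3
  c_2 = 49 = 1·3^0 + 1·3^1 + 2·3^2 + 1·3^3
  c_3 = 60 = 0·3^0 + 2·3^1 + 0·3^2 + 2·3^3
  c_4 = 47 = 2·3^0 + 0·3^1 + 2·3^2 + 1·3^3
  c_5 = 73 = 1·3^0 + 0·3^1 + 2·3^2 + 2·3^3
  c_6 = 13 = 1·3^0 + 1·3^1 + 1·3^2
Factor λ_0 = (0, 1, 0, 2, 1, 1)
Factor λ_1 = (1, 1, 2, 0, 0, 1)
Factor λ_2 = (0, 2, 0, 2, 2, 1)
Factor λ_3 = (2, 1, 2, 1, 2, 0)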